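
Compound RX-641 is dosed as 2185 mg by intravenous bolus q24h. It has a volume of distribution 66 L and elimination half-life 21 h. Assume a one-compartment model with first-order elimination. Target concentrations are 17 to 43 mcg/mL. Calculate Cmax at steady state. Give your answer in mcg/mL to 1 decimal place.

60.5 mcg/mL

k = ln2/t½ = ln2/21 ≈ 0.033007 h⁻¹; fraction remaining f = e^(−kτ) = e^(−0.033007×24) ≈ 0.4529.
Accumulation ratio R = 1/(1 − f) ≈ 1/0.5471 ≈ 1.8278.
Each bolus raises the concentration by D/Vd = 2185/66 ≈ 33.106 mcg/mL.
Steady-state peak Cmax,ss = C₀·R ≈ 33.106 × 1.8278 ≈ 60.511 mcg/mL.
Peak 60.5 mcg/mL vs MTC 43 mcg/mL: exceeds toxic threshold.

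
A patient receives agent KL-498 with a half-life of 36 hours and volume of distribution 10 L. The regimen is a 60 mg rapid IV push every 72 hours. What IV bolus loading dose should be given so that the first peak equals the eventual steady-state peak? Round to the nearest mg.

f = (1/2)^(72/36) ≈ 0.250000; accumulation ratio R = 1/(1−f) ≈ 1.33333.
Loading dose to hit Cmax,ss on first dose: D_load = D_maint·R ≈ 60 × 1.33333 ≈ 80.00 mg.

80 mg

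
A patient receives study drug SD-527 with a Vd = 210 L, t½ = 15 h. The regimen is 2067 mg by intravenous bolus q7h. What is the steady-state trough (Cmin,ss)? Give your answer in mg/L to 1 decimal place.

25.8 mg/L

k = ln2/t½ = ln2/15 ≈ 0.046210 h⁻¹; fraction remaining f = e^(−kτ) = e^(−0.046210×7) ≈ 0.7236.
Each bolus raises the concentration by D/Vd = 2067/210 ≈ 9.843 mg/L.
Steady-state trough Cmin,ss = C₀·f/(1−f) ≈ 9.843 × 0.7236/0.2764 ≈ 25.768 mg/L.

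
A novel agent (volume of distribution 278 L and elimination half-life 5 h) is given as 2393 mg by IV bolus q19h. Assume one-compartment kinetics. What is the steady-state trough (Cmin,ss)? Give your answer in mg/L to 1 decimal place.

0.7 mg/L

Over one 19-h interval, 19/5 ≈ 3.8 half-lives elapse, leaving f ≈ 0.0718 of each dose.
At steady state, accumulation factor R = 1/(1 − e^(−kτ)) ≈ 1.0774.
Each bolus raises the concentration by D/Vd = 2393/278 ≈ 8.608 mg/L.
Steady-state peak Cmax,ss = C₀·R ≈ 8.608 × 1.0774 ≈ 9.274 mg/L.
Steady-state trough Cmin,ss = Cmax,ss·f ≈ 9.274 × 0.0718 ≈ 0.666 mg/L.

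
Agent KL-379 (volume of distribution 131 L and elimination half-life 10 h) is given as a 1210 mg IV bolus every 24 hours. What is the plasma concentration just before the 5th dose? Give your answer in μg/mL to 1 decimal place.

2.2 μg/mL

f = (1/2)^(τ/t½) = (1/2)^(24/10) ≈ 0.1895.
C₀ = D/Vd = 1210/131 ≈ 9.237 μg/mL.
Before the 5th dose, 4 doses have been given. Superposition: Cmin = C₀·(f + f² + … + f^4).
≈ 9.237 × (0.1895 + 0.0359 + 0.0068 + 0.0013) ≈ 9.237 × 0.2335 ≈ 2.157 μg/mL.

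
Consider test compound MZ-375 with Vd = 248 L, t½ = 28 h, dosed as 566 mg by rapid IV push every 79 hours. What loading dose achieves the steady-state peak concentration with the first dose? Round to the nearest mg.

f = (1/2)^(79/28) ≈ 0.141470; accumulation ratio R = 1/(1−f) ≈ 1.16478.
Loading dose to hit Cmax,ss on first dose: D_load = D_maint·R ≈ 566 × 1.16478 ≈ 659.27 mg.

659 mg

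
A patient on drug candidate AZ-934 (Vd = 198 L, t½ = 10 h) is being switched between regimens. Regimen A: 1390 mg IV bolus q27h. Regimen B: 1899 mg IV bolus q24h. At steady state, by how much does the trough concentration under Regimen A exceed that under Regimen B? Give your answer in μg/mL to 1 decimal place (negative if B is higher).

-1.0 μg/mL

Regimen A: f = (1/2)^(27/10) ≈ 0.1539; Cmin,ss = (1390/198)·f/(1−f) ≈ 1.277 μg/mL.
Regimen B: f = (1/2)^(24/10) ≈ 0.1895; Cmin,ss = (1899/198)·f/(1−f) ≈ 2.242 μg/mL.
Difference ≈ 1.277 − 2.242 ≈ -0.965 μg/mL.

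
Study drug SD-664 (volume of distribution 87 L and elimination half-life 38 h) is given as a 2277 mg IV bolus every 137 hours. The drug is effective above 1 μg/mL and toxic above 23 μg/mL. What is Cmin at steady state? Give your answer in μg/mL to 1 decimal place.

k = ln2/t½ = ln2/38 ≈ 0.018241 h⁻¹; fraction remaining f = e^(−kτ) = e^(−0.018241×137) ≈ 0.0822.
Accumulation ratio R = 1/(1 − f) ≈ 1/0.9178 ≈ 1.0896.
Each bolus raises the concentration by D/Vd = 2277/87 ≈ 26.172 μg/mL.
Steady-state peak Cmax,ss = C₀·R ≈ 26.172 × 1.0896 ≈ 28.517 μg/mL.
One interval later, Cmin,ss = Cmax,ss·e^(−kτ) ≈ 28.517 × 0.0822 ≈ 2.344 μg/mL.
Trough 2.3 μg/mL vs MEC 1 μg/mL: adequate.

2.3 μg/mL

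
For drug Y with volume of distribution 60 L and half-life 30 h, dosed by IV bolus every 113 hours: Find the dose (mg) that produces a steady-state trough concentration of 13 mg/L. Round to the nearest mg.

τ/t½ = 113/30 ≈ 3.7667, so f = (1/2)^(113/30) ≈ 0.073472.
Cmin,ss = (D/Vd)·f/(1−f), so D = Cmin,ss·Vd·(1−f)/f.
D = 13 × 60 × (1−f)/f ≈ 13 × 60 × 12.61063 ≈ 9836.29 mg.

9836 mg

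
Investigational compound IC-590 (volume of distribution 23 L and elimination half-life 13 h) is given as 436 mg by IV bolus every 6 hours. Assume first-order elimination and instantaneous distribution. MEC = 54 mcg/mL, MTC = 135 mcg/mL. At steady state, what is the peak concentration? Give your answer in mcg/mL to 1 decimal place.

τ/t½ = 6/13 ≈ 0.46154, so fraction remaining f = (1/2)^(6/13) ≈ 0.7262.
At steady state, accumulation factor R = 1/(1 − e^(−kτ)) ≈ 3.6523.
Each bolus raises the concentration by D/Vd = 436/23 ≈ 18.957 mcg/mL.
Steady-state peak Cmax,ss = C₀·R ≈ 18.957 × 3.6523 ≈ 69.237 mcg/mL.
Peak 69.2 mcg/mL vs MTC 135 mcg/mL: below toxic threshold.

69.2 mcg/mL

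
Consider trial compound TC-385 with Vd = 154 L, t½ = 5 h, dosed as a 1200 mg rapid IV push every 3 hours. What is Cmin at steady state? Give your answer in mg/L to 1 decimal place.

15.1 mg/L

τ/t½ = 3/5 ≈ 0.6, so fraction remaining f = (1/2)^(3/5) ≈ 0.6598.
Accumulation ratio R = 1/(1 − f) ≈ 1/0.3402 ≈ 2.9394.
Each bolus raises the concentration by D/Vd = 1200/154 ≈ 7.792 mg/L.
Steady-state peak Cmax,ss = C₀·R ≈ 7.792 × 2.9394 ≈ 22.904 mg/L.
Steady-state trough Cmin,ss = Cmax,ss·f ≈ 22.904 × 0.6598 ≈ 15.112 mg/L.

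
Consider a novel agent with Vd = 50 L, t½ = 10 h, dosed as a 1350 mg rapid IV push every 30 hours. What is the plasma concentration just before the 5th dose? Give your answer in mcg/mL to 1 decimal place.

3.9 mcg/mL

f = (1/2)^(τ/t½) = (1/2)^(30/10) ≈ 0.1250.
C₀ = D/Vd = 1350/50 ≈ 27.000 mcg/mL.
Before the 5th dose, 4 doses have been given. Superposition: Cmin = C₀·(f + f² + … + f^4).
≈ 27.000 × (0.1250 + 0.0156 + 0.0020 + 0.0002) ≈ 27.000 × 0.1428 ≈ 3.856 mcg/mL.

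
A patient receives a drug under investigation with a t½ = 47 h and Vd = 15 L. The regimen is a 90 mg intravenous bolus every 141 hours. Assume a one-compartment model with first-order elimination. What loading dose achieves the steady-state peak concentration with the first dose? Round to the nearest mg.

103 mg

f = (1/2)^(141/47) ≈ 0.125000; accumulation ratio R = 1/(1−f) ≈ 1.14286.
Loading dose to hit Cmax,ss on first dose: D_load = D_maint·R ≈ 90 × 1.14286 ≈ 102.86 mg.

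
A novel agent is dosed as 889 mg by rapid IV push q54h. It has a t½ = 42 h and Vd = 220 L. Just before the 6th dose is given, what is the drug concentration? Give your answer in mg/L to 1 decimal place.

2.8 mg/L

f = (1/2)^(τ/t½) = (1/2)^(54/42) ≈ 0.4102.
C₀ = D/Vd = 889/220 ≈ 4.041 mg/L.
Before the 6th dose, 5 doses have been given. Superposition: Cmin = C₀·(f + f² + … + f^5).
≈ 4.041 × (0.4102 + 0.1683 + 0.0690 + 0.0283 + 0.0116) ≈ 4.041 × 0.6874 ≈ 2.778 mg/L.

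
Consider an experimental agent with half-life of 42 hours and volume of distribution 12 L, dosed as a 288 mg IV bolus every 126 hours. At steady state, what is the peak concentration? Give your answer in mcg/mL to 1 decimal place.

27.4 mcg/mL

τ = 126 h = 3 half-lives, so f = (1/2)^3 = 0.125.
At steady state, R = 1/(1 − 0.125) = 8/7.
Single-dose peak C₀ = D/Vd = 288/12 = 24 mcg/mL.
Steady-state peak Cmax,ss = C₀·R = 24 × 8/7 ≈ 27.429 mcg/mL.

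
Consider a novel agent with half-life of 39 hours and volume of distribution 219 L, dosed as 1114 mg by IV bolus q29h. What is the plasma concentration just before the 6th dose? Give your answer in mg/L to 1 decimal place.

f = (1/2)^(τ/t½) = (1/2)^(29/39) ≈ 0.5973.
C₀ = D/Vd = 1114/219 ≈ 5.087 mg/L.
Before the 6th dose, 5 doses have been given. Superposition: Cmin = C₀·(f + f² + … + f^5).
≈ 5.087 × (0.5973 + 0.3568 + 0.2131 + 0.1273 + 0.0760) ≈ 5.087 × 1.3705 ≈ 6.972 mg/L.

7.0 mg/L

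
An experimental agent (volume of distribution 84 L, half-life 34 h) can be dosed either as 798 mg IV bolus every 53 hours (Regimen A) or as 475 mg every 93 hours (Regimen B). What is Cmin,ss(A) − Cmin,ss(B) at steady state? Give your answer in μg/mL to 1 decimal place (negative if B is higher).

Regimen A: f = (1/2)^(53/34) ≈ 0.3394; Cmin,ss = (798/84)·f/(1−f) ≈ 4.881 μg/mL.
Regimen B: f = (1/2)^(93/34) ≈ 0.1502; Cmin,ss = (475/84)·f/(1−f) ≈ 0.999 μg/mL.
Difference ≈ 4.881 − 0.999 ≈ 3.882 μg/mL.

3.9 μg/mL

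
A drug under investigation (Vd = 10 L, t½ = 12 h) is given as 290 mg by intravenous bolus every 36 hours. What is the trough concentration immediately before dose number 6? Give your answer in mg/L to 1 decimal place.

f = (1/2)^(τ/t½) = (1/2)^(36/12) ≈ 0.1250.
C₀ = D/Vd = 290/10 ≈ 29.000 mg/L.
Before the 6th dose, 5 doses have been given. Superposition: Cmin = C₀·(f + f² + … + f^5).
≈ 29.000 × (0.1250 + 0.0156 + 0.0020 + 0.0002 + 0.0000) ≈ 29.000 × 0.1428 ≈ 4.141 mg/L.

4.1 mg/L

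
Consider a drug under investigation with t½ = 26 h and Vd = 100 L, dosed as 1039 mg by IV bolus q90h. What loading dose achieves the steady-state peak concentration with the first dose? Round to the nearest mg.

f = (1/2)^(90/26) ≈ 0.090776; accumulation ratio R = 1/(1−f) ≈ 1.09984.
Loading dose to hit Cmax,ss on first dose: D_load = D_maint·R ≈ 1039 × 1.09984 ≈ 1142.73 mg.

1143 mg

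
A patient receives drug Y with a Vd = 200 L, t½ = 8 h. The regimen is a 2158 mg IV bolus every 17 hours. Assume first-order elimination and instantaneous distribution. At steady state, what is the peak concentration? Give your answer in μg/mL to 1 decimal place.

14.0 μg/mL

τ/t½ = 17/8 ≈ 2.125, so fraction remaining f = (1/2)^(17/8) ≈ 0.2293.
At steady state, accumulation factor R = 1/(1 − e^(−kτ)) ≈ 1.2975.
Each bolus raises the concentration by D/Vd = 2158/200 ≈ 10.790 μg/mL.
Cmax,ss = C₀/(1 − f) ≈ 10.790/0.7707 ≈ 14.000 μg/mL.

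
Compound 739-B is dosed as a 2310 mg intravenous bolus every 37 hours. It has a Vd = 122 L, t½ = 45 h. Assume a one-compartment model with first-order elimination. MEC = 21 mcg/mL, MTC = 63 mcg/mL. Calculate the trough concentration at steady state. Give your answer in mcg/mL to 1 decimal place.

24.7 mcg/mL

k = ln2/t½ = ln2/45 ≈ 0.015403 h⁻¹; fraction remaining f = e^(−kτ) = e^(−0.015403×37) ≈ 0.5656.
Accumulation ratio R = 1/(1 − f) ≈ 1/0.4344 ≈ 2.3020.
Each bolus raises the concentration by D/Vd = 2310/122 ≈ 18.934 mcg/mL.
Steady-state peak Cmax,ss = C₀·R ≈ 18.934 × 2.3020 ≈ 43.586 mcg/mL.
One interval later, Cmin,ss = Cmax,ss·e^(−kτ) ≈ 43.586 × 0.5656 ≈ 24.652 mcg/mL.
Trough 24.7 mcg/mL vs MEC 21 mcg/mL: adequate.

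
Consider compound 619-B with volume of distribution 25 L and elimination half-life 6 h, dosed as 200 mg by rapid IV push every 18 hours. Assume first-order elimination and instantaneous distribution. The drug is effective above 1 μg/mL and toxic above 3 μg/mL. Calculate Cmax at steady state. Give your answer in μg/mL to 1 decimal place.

The dosing interval is 3 half-lives, so f = 2^(−3) = 0.125.
Accumulation ratio R = 1/(1 − f) = 1/0.875 = 8/7.
Single-dose peak C₀ = D/Vd = 200/25 = 8 μg/mL.
Steady-state peak Cmax,ss = C₀·R = 8 × 8/7 ≈ 9.143 μg/mL.
Peak 9.1 μg/mL vs MTC 3 μg/mL: exceeds toxic threshold.

9.1 μg/mL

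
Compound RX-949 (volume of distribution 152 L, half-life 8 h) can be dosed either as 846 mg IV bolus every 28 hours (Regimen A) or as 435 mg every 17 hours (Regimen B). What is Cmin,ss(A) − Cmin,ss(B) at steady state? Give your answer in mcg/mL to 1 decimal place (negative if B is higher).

Regimen A: f = (1/2)^(28/8) ≈ 0.0884; Cmin,ss = (846/152)·f/(1−f) ≈ 0.540 mcg/mL.
Regimen B: f = (1/2)^(17/8) ≈ 0.2293; Cmin,ss = (435/152)·f/(1−f) ≈ 0.851 mcg/mL.
Difference ≈ 0.540 − 0.851 ≈ -0.311 mcg/mL.

-0.3 mcg/mL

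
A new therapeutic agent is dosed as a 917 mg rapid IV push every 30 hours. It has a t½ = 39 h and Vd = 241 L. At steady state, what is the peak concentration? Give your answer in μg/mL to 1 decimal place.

9.2 μg/mL

Over one 30-h interval, 30/39 ≈ 0.76923 half-lives elapse, leaving f ≈ 0.5867 of each dose.
At steady state, accumulation factor R = 1/(1 − e^(−kτ)) ≈ 2.4195.
Each bolus raises the concentration by D/Vd = 917/241 ≈ 3.805 μg/mL.
Cmax,ss = C₀/(1 − f) ≈ 3.805/0.4133 ≈ 9.206 μg/mL.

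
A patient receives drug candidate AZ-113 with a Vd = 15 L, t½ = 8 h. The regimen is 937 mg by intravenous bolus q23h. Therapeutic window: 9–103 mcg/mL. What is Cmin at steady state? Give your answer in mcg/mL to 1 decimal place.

9.9 mcg/mL

τ/t½ = 23/8 ≈ 2.875, so fraction remaining f = (1/2)^(23/8) ≈ 0.1363.
Accumulation ratio R = 1/(1 − f) ≈ 1/0.8637 ≈ 1.1578.
Each bolus raises the concentration by D/Vd = 937/15 ≈ 62.467 mcg/mL.
Steady-state peak Cmax,ss = C₀·R ≈ 62.467 × 1.1578 ≈ 72.324 mcg/mL.
One interval later, Cmin,ss = Cmax,ss·e^(−kτ) ≈ 72.324 × 0.1363 ≈ 9.858 mcg/mL.
Trough 9.9 mcg/mL vs MEC 9 mcg/mL: adequate.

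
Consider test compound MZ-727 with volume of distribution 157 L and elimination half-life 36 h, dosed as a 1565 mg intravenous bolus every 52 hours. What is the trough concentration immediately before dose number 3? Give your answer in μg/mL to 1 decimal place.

5.0 μg/mL

f = (1/2)^(τ/t½) = (1/2)^(52/36) ≈ 0.3674.
C₀ = D/Vd = 1565/157 ≈ 9.968 μg/mL.
Before the 3rd dose, 2 doses have been given. Superposition: Cmin = C₀·(f + f²).
≈ 9.968 × (0.3674 + 0.1350) ≈ 9.968 × 0.5024 ≈ 5.008 μg/mL.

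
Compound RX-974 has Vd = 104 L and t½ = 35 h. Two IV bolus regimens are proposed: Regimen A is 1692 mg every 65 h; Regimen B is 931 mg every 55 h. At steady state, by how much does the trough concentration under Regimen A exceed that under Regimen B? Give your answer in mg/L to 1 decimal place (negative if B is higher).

1.7 mg/L

Regimen A: f = (1/2)^(65/35) ≈ 0.2760; Cmin,ss = (1692/104)·f/(1−f) ≈ 6.202 mg/L.
Regimen B: f = (1/2)^(55/35) ≈ 0.3365; Cmin,ss = (931/104)·f/(1−f) ≈ 4.540 mg/L.
Difference ≈ 6.202 − 4.540 ≈ 1.662 mg/L.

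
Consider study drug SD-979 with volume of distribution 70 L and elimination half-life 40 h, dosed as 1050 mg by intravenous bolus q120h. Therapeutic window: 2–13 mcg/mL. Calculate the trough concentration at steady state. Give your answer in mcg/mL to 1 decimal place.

τ = 120 h = 3 half-lives, so f = (1/2)^3 = 0.125.
At steady state, R = 1/(1 − 0.125) = 8/7.
Single-dose peak C₀ = D/Vd = 1050/70 = 15 mcg/mL.
Steady-state peak Cmax,ss = C₀·R = 15 × 8/7 ≈ 17.143 mcg/mL.
Steady-state trough Cmin,ss = Cmax,ss·f ≈ 17.143 × 0.125 ≈ 2.143 mcg/mL.
Trough 2.1 mcg/mL vs MEC 2 mcg/mL: adequate.

2.1 mcg/mL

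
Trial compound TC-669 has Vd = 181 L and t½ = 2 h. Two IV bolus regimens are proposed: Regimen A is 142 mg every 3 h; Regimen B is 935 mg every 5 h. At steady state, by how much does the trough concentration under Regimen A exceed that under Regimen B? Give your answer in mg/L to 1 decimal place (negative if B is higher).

-0.7 mg/L

Regimen A: f = (1/2)^(3/2) ≈ 0.3536; Cmin,ss = (142/181)·f/(1−f) ≈ 0.429 mg/L.
Regimen B: f = (1/2)^(5/2) ≈ 0.1768; Cmin,ss = (935/181)·f/(1−f) ≈ 1.109 mg/L.
Difference ≈ 0.429 − 1.109 ≈ -0.680 mg/L.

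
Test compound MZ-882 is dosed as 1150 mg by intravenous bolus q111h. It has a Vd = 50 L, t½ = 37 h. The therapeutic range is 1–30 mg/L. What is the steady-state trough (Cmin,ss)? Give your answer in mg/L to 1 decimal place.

τ = 111 h = 3 half-lives, so f = (1/2)^3 = 0.125.
Accumulation ratio R = 1/(1 − f) = 1/0.875 = 8/7.
Single-dose peak C₀ = D/Vd = 1150/50 = 23 mg/L.
Steady-state peak Cmax,ss = C₀·R = 23 × 8/7 ≈ 26.286 mg/L.
Steady-state trough Cmin,ss = Cmax,ss·f ≈ 26.286 × 0.125 ≈ 3.286 mg/L.
Trough 3.3 mg/L vs MEC 1 mg/L: adequate.

3.3 mg/L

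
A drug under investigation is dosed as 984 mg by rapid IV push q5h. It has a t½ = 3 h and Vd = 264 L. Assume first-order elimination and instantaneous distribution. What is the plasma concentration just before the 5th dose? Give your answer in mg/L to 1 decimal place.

f = (1/2)^(τ/t½) = (1/2)^(5/3) ≈ 0.3150.
C₀ = D/Vd = 984/264 ≈ 3.727 mg/L.
Before the 5th dose, 4 doses have been given. Superposition: Cmin = C₀·(f + f² + … + f^4).
≈ 3.727 × (0.3150 + 0.0992 + 0.0313 + 0.0098) ≈ 3.727 × 0.4553 ≈ 1.697 mg/L.

1.7 mg/L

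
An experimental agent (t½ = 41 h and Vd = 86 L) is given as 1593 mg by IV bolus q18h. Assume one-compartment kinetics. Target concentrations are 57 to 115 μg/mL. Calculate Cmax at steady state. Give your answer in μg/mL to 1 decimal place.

70.6 μg/mL

τ/t½ = 18/41 ≈ 0.43902, so fraction remaining f = (1/2)^(18/41) ≈ 0.7376.
Accumulation ratio R = 1/(1 − f) ≈ 1/0.2624 ≈ 3.8110.
Each bolus raises the concentration by D/Vd = 1593/86 ≈ 18.523 μg/mL.
Cmax,ss = C₀/(1 − f) ≈ 18.523/0.2624 ≈ 70.591 μg/mL.
Peak 70.6 μg/mL vs MTC 115 μg/mL: below toxic threshold.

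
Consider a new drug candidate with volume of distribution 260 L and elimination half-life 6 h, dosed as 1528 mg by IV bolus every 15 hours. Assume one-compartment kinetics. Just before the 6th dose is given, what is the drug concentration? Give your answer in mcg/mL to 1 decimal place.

f = (1/2)^(τ/t½) = (1/2)^(15/6) ≈ 0.1768.
C₀ = D/Vd = 1528/260 ≈ 5.877 mcg/mL.
Before the 6th dose, 5 doses have been given. Superposition: Cmin = C₀·(f + f² + … + f^5).
≈ 5.877 × (0.1768 + 0.0313 + 0.0055 + 0.0010 + 0.0002) ≈ 5.877 × 0.2148 ≈ 1.262 mcg/mL.

1.3 mcg/mL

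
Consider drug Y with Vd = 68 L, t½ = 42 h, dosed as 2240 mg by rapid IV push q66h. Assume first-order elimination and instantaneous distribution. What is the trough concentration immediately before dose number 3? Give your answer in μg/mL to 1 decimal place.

f = (1/2)^(τ/t½) = (1/2)^(66/42) ≈ 0.3365.
C₀ = D/Vd = 2240/68 ≈ 32.941 μg/mL.
Before the 3rd dose, 2 doses have been given. Superposition: Cmin = C₀·(f + f²).
≈ 32.941 × (0.3365 + 0.1132) ≈ 32.941 × 0.4497 ≈ 14.814 μg/mL.

14.8 μg/mL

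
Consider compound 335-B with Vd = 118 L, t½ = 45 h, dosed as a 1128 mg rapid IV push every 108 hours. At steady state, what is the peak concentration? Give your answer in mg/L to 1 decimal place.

Over one 108-h interval, 108/45 ≈ 2.4 half-lives elapse, leaving f ≈ 0.1895 of each dose.
Accumulation ratio R = 1/(1 − f) ≈ 1/0.8105 ≈ 1.2338.
Single-dose peak C₀ = D/Vd = 1128/118 ≈ 9.559 mg/L.
Steady-state peak Cmax,ss = C₀·R ≈ 9.559 × 1.2338 ≈ 11.794 mg/L.

11.8 mg/L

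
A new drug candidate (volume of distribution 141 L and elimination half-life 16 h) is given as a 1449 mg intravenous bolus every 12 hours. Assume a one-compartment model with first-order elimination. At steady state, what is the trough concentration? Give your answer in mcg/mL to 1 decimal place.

15.1 mcg/mL

k = ln2/t½ = ln2/16 ≈ 0.043322 h⁻¹; fraction remaining f = e^(−kτ) = e^(−0.043322×12) ≈ 0.5946.
Accumulation ratio R = 1/(1 − f) ≈ 1/0.4054 ≈ 2.4667.
Each bolus raises the concentration by D/Vd = 1449/141 ≈ 10.277 mcg/mL.
Cmax,ss = C₀/(1 − f) ≈ 10.277/0.4054 ≈ 25.350 mcg/mL.
Steady-state trough Cmin,ss = Cmax,ss·f ≈ 25.350 × 0.5946 ≈ 15.073 mcg/mL.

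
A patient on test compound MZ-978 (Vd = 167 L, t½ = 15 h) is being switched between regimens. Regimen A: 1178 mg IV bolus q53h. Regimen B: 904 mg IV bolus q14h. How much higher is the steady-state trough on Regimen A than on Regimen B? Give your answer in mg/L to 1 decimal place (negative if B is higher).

-5.3 mg/L

Regimen A: f = (1/2)^(53/15) ≈ 0.0864; Cmin,ss = (1178/167)·f/(1−f) ≈ 0.667 mg/L.
Regimen B: f = (1/2)^(14/15) ≈ 0.5236; Cmin,ss = (904/167)·f/(1−f) ≈ 5.949 mg/L.
Difference ≈ 0.667 − 5.949 ≈ -5.282 mg/L.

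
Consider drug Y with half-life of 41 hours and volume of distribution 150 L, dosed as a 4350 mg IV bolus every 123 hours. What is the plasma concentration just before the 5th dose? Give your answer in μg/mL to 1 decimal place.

4.1 μg/mL

f = (1/2)^(τ/t½) = (1/2)^(123/41) ≈ 0.1250.
C₀ = D/Vd = 4350/150 ≈ 29.000 μg/mL.
Before the 5th dose, 4 doses have been given. Superposition: Cmin = C₀·(f + f² + … + f^4).
≈ 29.000 × (0.1250 + 0.0156 + 0.0020 + 0.0002) ≈ 29.000 × 0.1428 ≈ 4.141 μg/mL.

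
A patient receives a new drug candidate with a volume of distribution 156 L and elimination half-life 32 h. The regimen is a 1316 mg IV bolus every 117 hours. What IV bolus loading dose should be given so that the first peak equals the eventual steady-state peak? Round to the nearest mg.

1429 mg

f = (1/2)^(117/32) ≈ 0.079316; accumulation ratio R = 1/(1−f) ≈ 1.08615.
Loading dose to hit Cmax,ss on first dose: D_load = D_maint·R ≈ 1316 × 1.08615 ≈ 1429.37 mg.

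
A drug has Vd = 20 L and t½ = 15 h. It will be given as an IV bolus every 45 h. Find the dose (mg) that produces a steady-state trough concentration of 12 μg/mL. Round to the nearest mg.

τ/t½ = 45/15 ≈ 3, so f = (1/2)^(45/15) ≈ 0.125000.
Cmin,ss = (D/Vd)·f/(1−f), so D = Cmin,ss·Vd·(1−f)/f.
D = 12 × 20 × (1−f)/f ≈ 12 × 20 × 7.00000 ≈ 1680.00 mg.

1680 mg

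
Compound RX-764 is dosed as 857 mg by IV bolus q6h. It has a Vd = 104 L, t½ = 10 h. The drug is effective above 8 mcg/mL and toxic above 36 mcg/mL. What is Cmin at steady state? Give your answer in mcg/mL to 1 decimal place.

k = ln2/t½ = ln2/10 ≈ 0.069315 h⁻¹; fraction remaining f = e^(−kτ) = e^(−0.069315×6) ≈ 0.6598.
Single-dose peak C₀ = D/Vd = 857/104 ≈ 8.240 mcg/mL.
Steady-state trough Cmin,ss = C₀·f/(1−f) ≈ 8.240 × 0.6598/0.3402 ≈ 15.981 mcg/mL.
Trough 16.0 mcg/mL vs MEC 8 mcg/mL: adequate.

16.0 mcg/mL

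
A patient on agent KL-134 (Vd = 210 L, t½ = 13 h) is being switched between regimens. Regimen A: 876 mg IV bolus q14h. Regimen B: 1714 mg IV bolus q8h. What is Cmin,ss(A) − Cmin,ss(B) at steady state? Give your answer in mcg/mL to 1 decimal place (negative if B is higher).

Regimen A: f = (1/2)^(14/13) ≈ 0.4740; Cmin,ss = (876/210)·f/(1−f) ≈ 3.759 mcg/mL.
Regimen B: f = (1/2)^(8/13) ≈ 0.6528; Cmin,ss = (1714/210)·f/(1−f) ≈ 15.346 mcg/mL.
Difference ≈ 3.759 − 15.346 ≈ -11.587 mcg/mL.

-11.6 mcg/mL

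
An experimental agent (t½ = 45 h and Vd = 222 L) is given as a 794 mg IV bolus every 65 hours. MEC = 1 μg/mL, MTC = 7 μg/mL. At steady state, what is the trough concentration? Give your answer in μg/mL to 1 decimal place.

k = ln2/t½ = ln2/45 ≈ 0.015403 h⁻¹; fraction remaining f = e^(−kτ) = e^(−0.015403×65) ≈ 0.3674.
At steady state, accumulation factor R = 1/(1 − e^(−kτ)) ≈ 1.5808.
Each bolus raises the concentration by D/Vd = 794/222 ≈ 3.577 μg/mL.
Cmax,ss = C₀/(1 − f) ≈ 3.577/0.6326 ≈ 5.654 μg/mL.
One interval later, Cmin,ss = Cmax,ss·e^(−kτ) ≈ 5.654 × 0.3674 ≈ 2.077 μg/mL.
Trough 2.1 μg/mL vs MEC 1 μg/mL: adequate.

2.1 μg/mL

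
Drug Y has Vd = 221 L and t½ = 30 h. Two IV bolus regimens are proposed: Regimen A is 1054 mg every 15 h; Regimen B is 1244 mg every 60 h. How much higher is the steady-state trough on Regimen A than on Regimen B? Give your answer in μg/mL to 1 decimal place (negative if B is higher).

9.6 μg/mL

Regimen A: f = (1/2)^(15/30) ≈ 0.7071; Cmin,ss = (1054/221)·f/(1−f) ≈ 11.514 μg/mL.
Regimen B: f = (1/2)^(60/30) ≈ 0.2500; Cmin,ss = (1244/221)·f/(1−f) ≈ 1.876 μg/mL.
Difference ≈ 11.514 − 1.876 ≈ 9.638 μg/mL.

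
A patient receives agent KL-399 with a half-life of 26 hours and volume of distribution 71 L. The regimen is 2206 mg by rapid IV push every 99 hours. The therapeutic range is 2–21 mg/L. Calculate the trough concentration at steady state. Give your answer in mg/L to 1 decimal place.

2.4 mg/L

k = ln2/t½ = ln2/26 ≈ 0.026660 h⁻¹; fraction remaining f = e^(−kτ) = e^(−0.026660×99) ≈ 0.0714.
Each bolus raises the concentration by D/Vd = 2206/71 ≈ 31.070 mg/L.
Steady-state trough Cmin,ss = C₀·f/(1−f) ≈ 31.070 × 0.0714/0.9286 ≈ 2.389 mg/L.
Trough 2.4 mg/L vs MEC 2 mg/L: adequate.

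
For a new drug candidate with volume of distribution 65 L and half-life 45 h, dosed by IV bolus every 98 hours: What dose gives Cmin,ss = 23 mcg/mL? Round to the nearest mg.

5269 mg

τ/t½ = 98/45 ≈ 2.1778, so f = (1/2)^(98/45) ≈ 0.221016.
Cmin,ss = (D/Vd)·f/(1−f), so D = Cmin,ss·Vd·(1−f)/f.
D = 23 × 65 × (1−f)/f ≈ 23 × 65 × 3.52456 ≈ 5269.22 mg.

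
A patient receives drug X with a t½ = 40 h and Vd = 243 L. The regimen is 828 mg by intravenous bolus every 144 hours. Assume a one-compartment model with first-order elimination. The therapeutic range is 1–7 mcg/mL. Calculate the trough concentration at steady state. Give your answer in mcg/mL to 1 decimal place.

k = ln2/t½ = ln2/40 ≈ 0.017329 h⁻¹; fraction remaining f = e^(−kτ) = e^(−0.017329×144) ≈ 0.0825.
Single-dose peak C₀ = D/Vd = 828/243 ≈ 3.407 mcg/mL.
Steady-state trough Cmin,ss = C₀·f/(1−f) ≈ 3.407 × 0.0825/0.9175 ≈ 0.306 mcg/mL.
Trough 0.3 mcg/mL vs MEC 1 mcg/mL: subtherapeutic.

0.3 mcg/mL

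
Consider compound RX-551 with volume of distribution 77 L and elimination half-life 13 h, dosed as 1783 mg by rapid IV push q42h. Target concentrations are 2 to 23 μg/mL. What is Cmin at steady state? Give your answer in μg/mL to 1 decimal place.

2.8 μg/mL

k = ln2/t½ = ln2/13 ≈ 0.053319 h⁻¹; fraction remaining f = e^(−kτ) = e^(−0.053319×42) ≈ 0.1065.
Single-dose peak C₀ = D/Vd = 1783/77 ≈ 23.156 μg/mL.
Steady-state trough Cmin,ss = C₀·f/(1−f) ≈ 23.156 × 0.1065/0.8935 ≈ 2.760 μg/mL.
Trough 2.8 μg/mL vs MEC 2 μg/mL: adequate.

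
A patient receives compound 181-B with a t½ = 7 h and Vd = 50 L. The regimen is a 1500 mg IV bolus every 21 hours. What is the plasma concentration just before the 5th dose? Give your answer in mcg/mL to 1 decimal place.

4.3 mcg/mL

f = (1/2)^(τ/t½) = (1/2)^(21/7) ≈ 0.1250.
C₀ = D/Vd = 1500/50 ≈ 30.000 mcg/mL.
Before the 5th dose, 4 doses have been given. Superposition: Cmin = C₀·(f + f² + … + f^4).
≈ 30.000 × (0.1250 + 0.0156 + 0.0020 + 0.0002) ≈ 30.000 × 0.1428 ≈ 4.284 mcg/mL.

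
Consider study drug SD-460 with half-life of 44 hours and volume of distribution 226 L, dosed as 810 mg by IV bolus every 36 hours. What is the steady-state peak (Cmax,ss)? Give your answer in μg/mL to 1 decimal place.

τ/t½ = 36/44 ≈ 0.81818, so fraction remaining f = (1/2)^(36/44) ≈ 0.5672.
At steady state, accumulation factor R = 1/(1 − e^(−kτ)) ≈ 2.3105.
Single-dose peak C₀ = D/Vd = 810/226 ≈ 3.584 μg/mL.
Steady-state peak Cmax,ss = C₀·R ≈ 3.584 × 2.3105 ≈ 8.281 μg/mL.

8.3 μg/mL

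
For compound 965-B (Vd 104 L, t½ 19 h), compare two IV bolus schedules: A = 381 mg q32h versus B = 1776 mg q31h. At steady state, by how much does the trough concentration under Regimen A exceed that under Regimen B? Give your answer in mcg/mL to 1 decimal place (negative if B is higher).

-6.5 mcg/mL

Regimen A: f = (1/2)^(32/19) ≈ 0.3112; Cmin,ss = (381/104)·f/(1−f) ≈ 1.655 mcg/mL.
Regimen B: f = (1/2)^(31/19) ≈ 0.3227; Cmin,ss = (1776/104)·f/(1−f) ≈ 8.136 mcg/mL.
Difference ≈ 1.655 − 8.136 ≈ -6.481 mcg/mL.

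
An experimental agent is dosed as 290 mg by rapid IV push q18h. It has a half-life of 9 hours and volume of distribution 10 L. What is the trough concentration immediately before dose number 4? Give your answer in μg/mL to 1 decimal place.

f = (1/2)^(τ/t½) = (1/2)^(18/9) ≈ 0.2500.
C₀ = D/Vd = 290/10 ≈ 29.000 μg/mL.
Before the 4th dose, 3 doses have been given. Superposition: Cmin = C₀·(f + f² + … + f^3).
≈ 29.000 × (0.2500 + 0.0625 + 0.0156) ≈ 29.000 × 0.3281 ≈ 9.515 μg/mL.

9.5 μg/mL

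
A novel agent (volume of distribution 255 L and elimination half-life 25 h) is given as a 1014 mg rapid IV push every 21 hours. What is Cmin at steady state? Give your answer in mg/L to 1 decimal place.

k = ln2/t½ = ln2/25 ≈ 0.027726 h⁻¹; fraction remaining f = e^(−kτ) = e^(−0.027726×21) ≈ 0.5586.
At steady state, accumulation factor R = 1/(1 − e^(−kτ)) ≈ 2.2655.
Each bolus raises the concentration by D/Vd = 1014/255 ≈ 3.976 mg/L.
Steady-state peak Cmax,ss = C₀·R ≈ 3.976 × 2.2655 ≈ 9.008 mg/L.
Steady-state trough Cmin,ss = Cmax,ss·f ≈ 9.008 × 0.5586 ≈ 5.032 mg/L.

5.0 mg/L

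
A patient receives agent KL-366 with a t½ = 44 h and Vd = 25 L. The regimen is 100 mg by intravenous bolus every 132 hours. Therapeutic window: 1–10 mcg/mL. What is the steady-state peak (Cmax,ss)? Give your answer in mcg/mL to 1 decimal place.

4.6 mcg/mL

τ = 132 h = 3 half-lives, so f = (1/2)^3 = 0.125.
At steady state, R = 1/(1 − 0.125) = 8/7.
Single-dose peak C₀ = D/Vd = 100/25 = 4 mcg/mL.
Steady-state peak Cmax,ss = C₀·R = 4 × 8/7 ≈ 4.571 mcg/mL.
Peak 4.6 mcg/mL vs MTC 10 mcg/mL: below toxic threshold.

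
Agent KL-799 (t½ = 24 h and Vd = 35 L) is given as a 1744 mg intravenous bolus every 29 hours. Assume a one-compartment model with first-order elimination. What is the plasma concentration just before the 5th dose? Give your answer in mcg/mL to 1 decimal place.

f = (1/2)^(τ/t½) = (1/2)^(29/24) ≈ 0.4328.
C₀ = D/Vd = 1744/35 ≈ 49.829 mcg/mL.
Before the 5th dose, 4 doses have been given. Superposition: Cmin = C₀·(f + f² + … + f^4).
≈ 49.829 × (0.4328 + 0.1873 + 0.0811 + 0.0351) ≈ 49.829 × 0.7363 ≈ 36.689 mcg/mL.

36.7 mcg/mL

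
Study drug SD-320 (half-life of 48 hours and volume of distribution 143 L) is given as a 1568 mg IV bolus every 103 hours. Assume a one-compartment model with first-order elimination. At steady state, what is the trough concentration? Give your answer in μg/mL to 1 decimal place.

3.2 μg/mL

k = ln2/t½ = ln2/48 ≈ 0.014441 h⁻¹; fraction remaining f = e^(−kτ) = e^(−0.014441×103) ≈ 0.2260.
At steady state, accumulation factor R = 1/(1 − e^(−kτ)) ≈ 1.2920.
Single-dose peak C₀ = D/Vd = 1568/143 ≈ 10.965 μg/mL.
Cmax,ss = C₀/(1 − f) ≈ 10.965/0.7740 ≈ 14.167 μg/mL.
One interval later, Cmin,ss = Cmax,ss·e^(−kτ) ≈ 14.167 × 0.2260 ≈ 3.202 μg/mL.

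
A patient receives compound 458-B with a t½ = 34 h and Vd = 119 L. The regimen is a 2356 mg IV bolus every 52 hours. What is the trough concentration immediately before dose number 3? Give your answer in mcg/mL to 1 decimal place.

f = (1/2)^(τ/t½) = (1/2)^(52/34) ≈ 0.3464.
C₀ = D/Vd = 2356/119 ≈ 19.798 mcg/mL.
Before the 3rd dose, 2 doses have been given. Superposition: Cmin = C₀·(f + f²).
≈ 19.798 × (0.3464 + 0.1200) ≈ 19.798 × 0.4664 ≈ 9.234 mcg/mL.

9.2 mcg/mL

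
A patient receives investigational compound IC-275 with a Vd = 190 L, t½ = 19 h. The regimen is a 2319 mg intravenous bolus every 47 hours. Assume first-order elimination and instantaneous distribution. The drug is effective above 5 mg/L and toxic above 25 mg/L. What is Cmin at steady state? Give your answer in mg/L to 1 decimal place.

2.7 mg/L

Over one 47-h interval, 47/19 ≈ 2.4737 half-lives elapse, leaving f ≈ 0.1800 of each dose.
Accumulation ratio R = 1/(1 − f) ≈ 1/0.8200 ≈ 1.2195.
Each bolus raises the concentration by D/Vd = 2319/190 ≈ 12.205 mg/L.
Cmax,ss = C₀/(1 − f) ≈ 12.205/0.8200 ≈ 14.884 mg/L.
Steady-state trough Cmin,ss = Cmax,ss·f ≈ 14.884 × 0.1800 ≈ 2.679 mg/L.
Trough 2.7 mg/L vs MEC 5 mg/L: subtherapeutic.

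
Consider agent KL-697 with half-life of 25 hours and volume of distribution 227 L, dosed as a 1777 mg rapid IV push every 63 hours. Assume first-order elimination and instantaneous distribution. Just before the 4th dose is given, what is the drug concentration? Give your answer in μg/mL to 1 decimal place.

1.6 μg/mL

f = (1/2)^(τ/t½) = (1/2)^(63/25) ≈ 0.1743.
C₀ = D/Vd = 1777/227 ≈ 7.828 μg/mL.
Before the 4th dose, 3 doses have been given. Superposition: Cmin = C₀·(f + f² + … + f^3).
≈ 7.828 × (0.1743 + 0.0304 + 0.0053) ≈ 7.828 × 0.2100 ≈ 1.644 μg/mL.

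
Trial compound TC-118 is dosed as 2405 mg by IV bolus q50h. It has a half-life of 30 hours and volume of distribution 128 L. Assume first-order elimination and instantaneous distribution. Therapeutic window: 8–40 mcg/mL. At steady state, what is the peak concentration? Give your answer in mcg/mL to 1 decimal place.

27.4 mcg/mL

k = ln2/t½ = ln2/30 ≈ 0.023105 h⁻¹; fraction remaining f = e^(−kτ) = e^(−0.023105×50) ≈ 0.3150.
At steady state, accumulation factor R = 1/(1 − e^(−kτ)) ≈ 1.4599.
Each bolus raises the concentration by D/Vd = 2405/128 ≈ 18.789 mcg/mL.
Steady-state peak Cmax,ss = C₀·R ≈ 18.789 × 1.4599 ≈ 27.430 mcg/mL.
Peak 27.4 mcg/mL vs MTC 40 mcg/mL: below toxic threshold.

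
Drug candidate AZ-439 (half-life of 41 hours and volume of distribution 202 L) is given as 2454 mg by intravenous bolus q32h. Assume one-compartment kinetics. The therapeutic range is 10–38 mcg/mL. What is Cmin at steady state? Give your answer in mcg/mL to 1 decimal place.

16.9 mcg/mL

k = ln2/t½ = ln2/41 ≈ 0.016906 h⁻¹; fraction remaining f = e^(−kτ) = e^(−0.016906×32) ≈ 0.5822.
Accumulation ratio R = 1/(1 − f) ≈ 1/0.4178 ≈ 2.3935.
Each bolus raises the concentration by D/Vd = 2454/202 ≈ 12.149 mcg/mL.
Steady-state peak Cmax,ss = C₀·R ≈ 12.149 × 2.3935 ≈ 29.079 mcg/mL.
Steady-state trough Cmin,ss = Cmax,ss·f ≈ 29.079 × 0.5822 ≈ 16.930 mcg/mL.
Trough 16.9 mcg/mL vs MEC 10 mcg/mL: adequate.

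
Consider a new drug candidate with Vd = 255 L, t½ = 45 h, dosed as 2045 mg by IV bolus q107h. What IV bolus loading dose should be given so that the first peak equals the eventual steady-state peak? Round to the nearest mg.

f = (1/2)^(107/45) ≈ 0.192406; accumulation ratio R = 1/(1−f) ≈ 1.23825.
Loading dose to hit Cmax,ss on first dose: D_load = D_maint·R ≈ 2045 × 1.23825 ≈ 2532.22 mg.

2532 mg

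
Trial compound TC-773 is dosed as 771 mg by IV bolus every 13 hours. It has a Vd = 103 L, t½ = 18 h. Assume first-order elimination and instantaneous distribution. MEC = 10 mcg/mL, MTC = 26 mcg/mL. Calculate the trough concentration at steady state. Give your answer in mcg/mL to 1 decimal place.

11.5 mcg/mL

τ/t½ = 13/18 ≈ 0.72222, so fraction remaining f = (1/2)^(13/18) ≈ 0.6062.
At steady state, accumulation factor R = 1/(1 − e^(−kτ)) ≈ 2.5394.
Single-dose peak C₀ = D/Vd = 771/103 ≈ 7.485 mcg/mL.
Steady-state peak Cmax,ss = C₀·R ≈ 7.485 × 2.5394 ≈ 19.007 mcg/mL.
One interval later, Cmin,ss = Cmax,ss·e^(−kτ) ≈ 19.007 × 0.6062 ≈ 11.522 mcg/mL.
Trough 11.5 mcg/mL vs MEC 10 mcg/mL: adequate.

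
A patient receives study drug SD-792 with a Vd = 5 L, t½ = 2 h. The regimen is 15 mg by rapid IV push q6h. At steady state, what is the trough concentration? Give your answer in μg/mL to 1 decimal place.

0.4 μg/mL

τ = 6 h = 3 half-lives, so f = (1/2)^3 = 0.125.
Accumulation ratio R = 1/(1 − f) = 1/0.875 = 8/7.
Single-dose peak C₀ = D/Vd = 15/5 = 3 μg/mL.
Steady-state peak Cmax,ss = C₀·R = 3 × 8/7 ≈ 3.429 μg/mL.
Steady-state trough Cmin,ss = Cmax,ss·f ≈ 3.429 × 0.125 ≈ 0.429 μg/mL.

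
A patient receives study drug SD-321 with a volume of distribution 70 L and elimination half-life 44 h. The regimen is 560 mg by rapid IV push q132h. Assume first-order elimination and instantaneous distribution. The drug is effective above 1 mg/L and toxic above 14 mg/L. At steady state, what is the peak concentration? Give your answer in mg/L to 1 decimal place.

τ = 132 h = 3 half-lives, so f = (1/2)^3 = 0.125.
Accumulation ratio R = 1/(1 − f) = 1/0.875 = 8/7.
Single-dose peak C₀ = D/Vd = 560/70 = 8 mg/L.
Steady-state peak Cmax,ss = C₀·R = 8 × 8/7 ≈ 9.143 mg/L.
Peak 9.1 mg/L vs MTC 14 mg/L: below toxic threshold.

9.1 mg/L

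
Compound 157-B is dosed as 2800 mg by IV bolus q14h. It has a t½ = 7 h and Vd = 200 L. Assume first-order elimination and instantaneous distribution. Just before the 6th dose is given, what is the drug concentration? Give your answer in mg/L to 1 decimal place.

4.7 mg/L

f = (1/2)^(τ/t½) = (1/2)^(14/7) ≈ 0.2500.
C₀ = D/Vd = 2800/200 ≈ 14.000 mg/L.
Before the 6th dose, 5 doses have been given. Superposition: Cmin = C₀·(f + f² + … + f^5).
≈ 14.000 × (0.2500 + 0.0625 + 0.0156 + 0.0039 + 0.0010) ≈ 14.000 × 0.3330 ≈ 4.662 mg/L.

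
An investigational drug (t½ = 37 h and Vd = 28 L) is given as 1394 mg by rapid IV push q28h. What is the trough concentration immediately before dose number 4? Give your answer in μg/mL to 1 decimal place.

f = (1/2)^(τ/t½) = (1/2)^(28/37) ≈ 0.5918.
C₀ = D/Vd = 1394/28 ≈ 49.786 μg/mL.
Before the 4th dose, 3 doses have been given. Superposition: Cmin = C₀·(f + f² + … + f^3).
≈ 49.786 × (0.5918 + 0.3502 + 0.2073) ≈ 49.786 × 1.1493 ≈ 57.219 μg/mL.

57.2 μg/mL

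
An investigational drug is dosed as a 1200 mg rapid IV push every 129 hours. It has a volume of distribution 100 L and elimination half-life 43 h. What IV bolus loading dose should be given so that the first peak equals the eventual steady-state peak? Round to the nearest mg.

1371 mg

f = (1/2)^(129/43) ≈ 0.125000; accumulation ratio R = 1/(1−f) ≈ 1.14286.
Loading dose to hit Cmax,ss on first dose: D_load = D_maint·R ≈ 1200 × 1.14286 ≈ 1371.43 mg.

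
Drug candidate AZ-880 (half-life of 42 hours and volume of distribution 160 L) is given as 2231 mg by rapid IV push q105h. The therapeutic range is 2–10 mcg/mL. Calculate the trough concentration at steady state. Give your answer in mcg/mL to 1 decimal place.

Over one 105-h interval, 105/42 ≈ 2.5 half-lives elapse, leaving f ≈ 0.1768 of each dose.
Single-dose peak C₀ = D/Vd = 2231/160 ≈ 13.944 mcg/mL.
Steady-state trough Cmin,ss = C₀·f/(1−f) ≈ 13.944 × 0.1768/0.8232 ≈ 2.995 mcg/mL.
Trough 3.0 mcg/mL vs MEC 2 mcg/mL: adequate.

3.0 mcg/mL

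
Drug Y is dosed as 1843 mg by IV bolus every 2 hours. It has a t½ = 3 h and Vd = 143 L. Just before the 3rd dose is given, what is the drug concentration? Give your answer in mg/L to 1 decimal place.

13.2 mg/L

f = (1/2)^(τ/t½) = (1/2)^(2/3) ≈ 0.6300.
C₀ = D/Vd = 1843/143 ≈ 12.888 mg/L.
Before the 3rd dose, 2 doses have been given. Superposition: Cmin = C₀·(f + f²).
≈ 12.888 × (0.6300 + 0.3969) ≈ 12.888 × 1.0269 ≈ 13.235 mg/L.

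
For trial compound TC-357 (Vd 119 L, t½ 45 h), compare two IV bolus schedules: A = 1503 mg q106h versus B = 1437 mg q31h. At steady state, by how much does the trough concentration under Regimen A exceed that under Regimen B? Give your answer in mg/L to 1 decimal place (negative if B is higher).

Regimen A: f = (1/2)^(106/45) ≈ 0.1954; Cmin,ss = (1503/119)·f/(1−f) ≈ 3.067 mg/L.
Regimen B: f = (1/2)^(31/45) ≈ 0.6203; Cmin,ss = (1437/119)·f/(1−f) ≈ 19.727 mg/L.
Difference ≈ 3.067 − 19.727 ≈ -16.660 mg/L.

-16.7 mg/L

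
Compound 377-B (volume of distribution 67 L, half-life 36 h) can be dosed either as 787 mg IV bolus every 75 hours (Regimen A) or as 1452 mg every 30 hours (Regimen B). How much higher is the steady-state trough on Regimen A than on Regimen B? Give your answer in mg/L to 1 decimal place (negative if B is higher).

Regimen A: f = (1/2)^(75/36) ≈ 0.2360; Cmin,ss = (787/67)·f/(1−f) ≈ 3.628 mg/L.
Regimen B: f = (1/2)^(30/36) ≈ 0.5612; Cmin,ss = (1452/67)·f/(1−f) ≈ 27.717 mg/L.
Difference ≈ 3.628 − 27.717 ≈ -24.089 mg/L.

-24.1 mg/L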